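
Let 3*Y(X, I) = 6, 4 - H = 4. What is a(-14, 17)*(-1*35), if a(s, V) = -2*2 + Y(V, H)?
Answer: 70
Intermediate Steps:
H = 0 (H = 4 - 1*4 = 4 - 4 = 0)
Y(X, I) = 2 (Y(X, I) = (⅓)*6 = 2)
a(s, V) = -2 (a(s, V) = -2*2 + 2 = -4 + 2 = -2)
a(-14, 17)*(-1*35) = -(-2)*35 = -2*(-35) = 70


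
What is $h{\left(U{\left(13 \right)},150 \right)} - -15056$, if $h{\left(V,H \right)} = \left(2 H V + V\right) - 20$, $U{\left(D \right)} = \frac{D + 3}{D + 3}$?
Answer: $15337$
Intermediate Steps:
$U{\left(D \right)} = 1$ ($U{\left(D \right)} = \frac{3 + D}{3 + D} = 1$)
$h{\left(V,H \right)} = -20 + V + 2 H V$ ($h{\left(V,H \right)} = \left(2 H V + V\right) - 20 = \left(V + 2 H V\right) - 20 = -20 + V + 2 H V$)
$h{\left(U{\left(13 \right)},150 \right)} - -15056 = \left(-20 + 1 + 2 \cdot 150 \cdot 1\right) - -15056 = \left(-20 + 1 + 300\right) + 15056 = 281 + 15056 = 15337$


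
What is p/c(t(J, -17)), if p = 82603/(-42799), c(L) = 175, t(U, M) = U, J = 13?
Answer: -82603/7489825 ≈ -0.011029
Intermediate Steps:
p = -82603/42799 (p = 82603*(-1/42799) = -82603/42799 ≈ -1.9300)
p/c(t(J, -17)) = -82603/42799/175 = -82603/42799*1/175 = -82603/7489825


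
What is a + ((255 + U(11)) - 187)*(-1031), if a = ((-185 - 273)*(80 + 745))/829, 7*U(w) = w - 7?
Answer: -412900470/5803 ≈ -71153.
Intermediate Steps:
U(w) = -1 + w/7 (U(w) = (w - 7)/7 = (-7 + w)/7 = -1 + w/7)
a = -377850/829 (a = -458*825*(1/829) = -377850*1/829 = -377850/829 ≈ -455.79)
a + ((255 + U(11)) - 187)*(-1031) = -377850/829 + ((255 + (-1 + (⅐)*11)) - 187)*(-1031) = -377850/829 + ((255 + (-1 + 11/7)) - 187)*(-1031) = -377850/829 + ((255 + 4/7) - 187)*(-1031) = -377850/829 + (1789/7 - 187)*(-1031) = -377850/829 + (480/7)*(-1031) = -377850/829 - 494880/7 = -412900470/5803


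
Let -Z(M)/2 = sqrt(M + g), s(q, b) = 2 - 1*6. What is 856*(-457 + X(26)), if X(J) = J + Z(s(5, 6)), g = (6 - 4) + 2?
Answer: -368936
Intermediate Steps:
g = 4 (g = 2 + 2 = 4)
s(q, b) = -4 (s(q, b) = 2 - 6 = -4)
Z(M) = -2*sqrt(4 + M) (Z(M) = -2*sqrt(M + 4) = -2*sqrt(4 + M))
X(J) = J (X(J) = J - 2*sqrt(4 - 4) = J - 2*sqrt(0) = J - 2*0 = J + 0 = J)
856*(-457 + X(26)) = 856*(-457 + 26) = 856*(-431) = -368936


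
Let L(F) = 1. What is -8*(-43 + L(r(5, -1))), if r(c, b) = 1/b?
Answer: 336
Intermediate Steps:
-8*(-43 + L(r(5, -1))) = -8*(-43 + 1) = -8*(-42) = 336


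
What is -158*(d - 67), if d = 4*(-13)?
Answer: 18802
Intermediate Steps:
d = -52
-158*(d - 67) = -158*(-52 - 67) = -158*(-119) = 18802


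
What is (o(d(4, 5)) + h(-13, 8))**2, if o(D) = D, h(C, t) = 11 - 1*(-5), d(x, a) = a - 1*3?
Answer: 324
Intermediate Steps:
d(x, a) = -3 + a (d(x, a) = a - 3 = -3 + a)
h(C, t) = 16 (h(C, t) = 11 + 5 = 16)
(o(d(4, 5)) + h(-13, 8))**2 = ((-3 + 5) + 16)**2 = (2 + 16)**2 = 18**2 = 324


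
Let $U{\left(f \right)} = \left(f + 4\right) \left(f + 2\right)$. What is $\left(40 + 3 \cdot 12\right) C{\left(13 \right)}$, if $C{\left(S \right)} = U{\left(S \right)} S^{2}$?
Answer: $3275220$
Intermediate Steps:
$U{\left(f \right)} = \left(2 + f\right) \left(4 + f\right)$ ($U{\left(f \right)} = \left(4 + f\right) \left(2 + f\right) = \left(2 + f\right) \left(4 + f\right)$)
$C{\left(S \right)} = S^{2} \left(8 + S^{2} + 6 S\right)$ ($C{\left(S \right)} = \left(8 + S^{2} + 6 S\right) S^{2} = S^{2} \left(8 + S^{2} + 6 S\right)$)
$\left(40 + 3 \cdot 12\right) C{\left(13 \right)} = \left(40 + 3 \cdot 12\right) 13^{2} \left(8 + 13^{2} + 6 \cdot 13\right) = \left(40 + 36\right) 169 \left(8 + 169 + 78\right) = 76 \cdot 169 \cdot 255 = 76 \cdot 43095 = 3275220$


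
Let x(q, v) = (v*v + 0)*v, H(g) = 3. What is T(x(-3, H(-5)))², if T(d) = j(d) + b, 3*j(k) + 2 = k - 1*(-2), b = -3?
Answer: 36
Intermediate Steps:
x(q, v) = v³ (x(q, v) = (v² + 0)*v = v²*v = v³)
j(k) = k/3 (j(k) = -⅔ + (k - 1*(-2))/3 = -⅔ + (k + 2)/3 = -⅔ + (2 + k)/3 = -⅔ + (⅔ + k/3) = k/3)
T(d) = -3 + d/3 (T(d) = d/3 - 3 = -3 + d/3)
T(x(-3, H(-5)))² = (-3 + (⅓)*3³)² = (-3 + (⅓)*27)² = (-3 + 9)² = 6² = 36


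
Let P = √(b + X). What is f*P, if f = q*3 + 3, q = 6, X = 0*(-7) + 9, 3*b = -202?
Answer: 35*I*√21 ≈ 160.39*I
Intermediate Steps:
b = -202/3 (b = (⅓)*(-202) = -202/3 ≈ -67.333)
X = 9 (X = 0 + 9 = 9)
f = 21 (f = 6*3 + 3 = 18 + 3 = 21)
P = 5*I*√21/3 (P = √(-202/3 + 9) = √(-175/3) = 5*I*√21/3 ≈ 7.6376*I)
f*P = 21*(5*I*√21/3) = 35*I*√21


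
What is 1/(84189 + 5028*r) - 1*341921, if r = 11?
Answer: -47696953736/139497 ≈ -3.4192e+5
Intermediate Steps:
1/(84189 + 5028*r) - 1*341921 = 1/(84189 + 5028*11) - 1*341921 = 1/(84189 + 55308) - 341921 = 1/139497 - 341921 = -47696953736/139497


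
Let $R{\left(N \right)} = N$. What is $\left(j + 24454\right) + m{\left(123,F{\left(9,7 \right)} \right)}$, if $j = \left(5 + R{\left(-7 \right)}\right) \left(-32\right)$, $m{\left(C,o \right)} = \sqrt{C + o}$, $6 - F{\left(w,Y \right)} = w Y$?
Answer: $24518 + \sqrt{66} \approx 24526.0$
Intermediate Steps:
$F{\left(w,Y \right)} = 6 - Y w$ ($F{\left(w,Y \right)} = 6 - w Y = 6 - Y w$)
$j = 64$ ($j = \left(5 - 7\right) \left(-32\right) = \left(-2\right) \left(-32\right) = 64$)
$\left(j + 24454\right) + m{\left(123,F{\left(9,7 \right)} \right)} = \left(64 + 24454\right) + \sqrt{123 + \left(6 - 7 \cdot 9\right)} = 24518 + \sqrt{123 + \left(6 - 63\right)} = 24518 + \sqrt{123 - 57} = 24518 + \sqrt{66}$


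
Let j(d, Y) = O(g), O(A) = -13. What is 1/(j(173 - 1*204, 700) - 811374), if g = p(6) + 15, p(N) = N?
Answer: -1/811387 ≈ -1.2325e-6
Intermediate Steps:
g = 21 (g = 6 + 15 = 21)
j(d, Y) = -13
1/(j(173 - 1*204, 700) - 811374) = 1/(-13 - 811374) = 1/(-811387) = -1/811387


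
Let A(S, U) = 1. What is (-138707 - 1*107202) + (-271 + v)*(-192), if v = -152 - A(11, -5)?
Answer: -164501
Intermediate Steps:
v = -153 (v = -152 - 1*1 = -152 - 1 = -153)
(-138707 - 1*107202) + (-271 + v)*(-192) = (-138707 - 1*107202) + (-271 - 153)*(-192) = (-138707 - 107202) - 424*(-192) = -245909 + 81408 = -164501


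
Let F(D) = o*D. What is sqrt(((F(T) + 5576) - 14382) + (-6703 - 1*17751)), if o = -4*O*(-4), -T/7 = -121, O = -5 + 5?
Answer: 2*I*sqrt(8315) ≈ 182.37*I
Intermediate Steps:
O = 0
T = 847 (T = -7*(-121) = 847)
o = 0 (o = -4*0*(-4) = 0*(-4) = 0)
F(D) = 0 (F(D) = 0*D = 0)
sqrt(((F(T) + 5576) - 14382) + (-6703 - 1*17751)) = sqrt(((0 + 5576) - 14382) + (-6703 - 1*17751)) = sqrt((5576 - 14382) + (-6703 - 17751)) = sqrt(-8806 - 24454) = sqrt(-33260) = 2*I*sqrt(8315)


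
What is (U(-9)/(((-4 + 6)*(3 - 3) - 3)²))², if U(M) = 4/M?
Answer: 16/6561 ≈ 0.0024387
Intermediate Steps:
(U(-9)/(((-4 + 6)*(3 - 3) - 3)²))² = ((4/(-9))/(((-4 + 6)*(3 - 3) - 3)²))² = ((4*(-⅑))/((2*0 - 3)²))² = (-4/(9*(0 - 3)²))² = (-4/(9*((-3)²)))² = (-4/9/9)² = (-4/9*⅑)² = (-4/81)² = 16/6561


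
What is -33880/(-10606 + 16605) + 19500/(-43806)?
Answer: -38122090/6256957 ≈ -6.0928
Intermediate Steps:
-33880/(-10606 + 16605) + 19500/(-43806) = -33880/5999 + 19500*(-1/43806) = -33880*1/5999 - 3250/7301 = -4840/857 - 3250/7301 = -38122090/6256957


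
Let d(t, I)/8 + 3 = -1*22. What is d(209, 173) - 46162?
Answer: -46362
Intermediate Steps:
d(t, I) = -200 (d(t, I) = -24 + 8*(-1*22) = -24 + 8*(-22) = -24 - 176 = -200)
d(209, 173) - 46162 = -200 - 46162 = -46362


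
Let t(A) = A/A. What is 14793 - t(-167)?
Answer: 14792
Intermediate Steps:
t(A) = 1
14793 - t(-167) = 14793 - 1*1 = 14793 - 1 = 14792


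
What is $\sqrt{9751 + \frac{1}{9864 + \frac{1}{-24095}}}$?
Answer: $\frac{52 \sqrt{4157252263557251}}{33953297} \approx 98.747$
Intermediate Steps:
$\sqrt{9751 + \frac{1}{9864 + \frac{1}{-24095}}} = \sqrt{9751 + \frac{1}{9864 - \frac{1}{24095}}} = \sqrt{9751 + \frac{1}{\frac{237673079}{24095}}} = \sqrt{9751 + \frac{24095}{237673079}} = \sqrt{\frac{2317550217424}{237673079}} = \frac{52 \sqrt{4157252263557251}}{33953297}$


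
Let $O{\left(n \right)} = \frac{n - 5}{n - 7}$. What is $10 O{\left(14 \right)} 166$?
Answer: $\frac{14940}{7} \approx 2134.3$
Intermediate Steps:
$O{\left(n \right)} = \frac{-5 + n}{-7 + n}$
$10 O{\left(14 \right)} 166 = 10 \frac{-5 + 14}{-7 + 14} \cdot 166 = 10 \cdot \frac{1}{7} \cdot 9 \cdot 166 = 10 \cdot \frac{9}{7} \cdot 166 = \frac{90}{7} \cdot 166 = \frac{14940}{7}$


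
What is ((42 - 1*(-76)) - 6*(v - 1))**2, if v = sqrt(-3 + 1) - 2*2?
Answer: 21832 - 1776*I*sqrt(2) ≈ 21832.0 - 2511.6*I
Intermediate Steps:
v = -4 + I*sqrt(2) (v = sqrt(-2) - 4 = I*sqrt(2) - 4 = -4 + I*sqrt(2) ≈ -4.0 + 1.4142*I)
((42 - 1*(-76)) - 6*(v - 1))**2 = ((42 - 1*(-76)) - 6*((-4 + I*sqrt(2)) - 1))**2 = ((42 + 76) - 6*(-5 + I*sqrt(2)))**2 = (118 + (30 - 6*I*sqrt(2)))**2 = (148 - 6*I*sqrt(2))**2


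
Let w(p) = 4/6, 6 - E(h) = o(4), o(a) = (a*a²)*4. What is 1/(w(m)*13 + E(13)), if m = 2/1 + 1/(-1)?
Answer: -3/724 ≈ -0.0041436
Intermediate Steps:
m = 1 (m = 2*1 + 1*(-1) = 2 - 1 = 1)
o(a) = 4*a³ (o(a) = a³*4 = 4*a³)
E(h) = -250 (E(h) = 6 - 4*4³ = 6 - 4*64 = 6 - 1*256 = 6 - 256 = -250)
w(p) = ⅔ (w(p) = 4*(⅙) = ⅔)
1/(w(m)*13 + E(13)) = 1/((⅔)*13 - 250) = 1/(26/3 - 250) = 1/(-724/3) = -3/724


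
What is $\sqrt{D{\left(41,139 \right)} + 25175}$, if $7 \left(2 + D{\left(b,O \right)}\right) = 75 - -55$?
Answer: $\frac{\sqrt{1234387}}{7} \approx 158.72$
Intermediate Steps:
$D{\left(b,O \right)} = \frac{116}{7}$ ($D{\left(b,O \right)} = -2 + \frac{75 - -55}{7} = -2 + \frac{75 + 55}{7} = -2 + \frac{1}{7} \cdot 130 = -2 + \frac{130}{7} = \frac{116}{7}$)
$\sqrt{D{\left(41,139 \right)} + 25175} = \sqrt{\frac{116}{7} + 25175} = \sqrt{\frac{176341}{7}} = \frac{\sqrt{1234387}}{7}$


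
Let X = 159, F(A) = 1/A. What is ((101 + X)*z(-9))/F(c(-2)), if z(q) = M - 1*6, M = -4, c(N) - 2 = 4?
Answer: -15600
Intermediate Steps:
c(N) = 6 (c(N) = 2 + 4 = 6)
z(q) = -10 (z(q) = -4 - 1*6 = -4 - 6 = -10)
((101 + X)*z(-9))/F(c(-2)) = ((101 + 159)*(-10))/(1/6) = (260*(-10))/(⅙) = -2600*6 = -15600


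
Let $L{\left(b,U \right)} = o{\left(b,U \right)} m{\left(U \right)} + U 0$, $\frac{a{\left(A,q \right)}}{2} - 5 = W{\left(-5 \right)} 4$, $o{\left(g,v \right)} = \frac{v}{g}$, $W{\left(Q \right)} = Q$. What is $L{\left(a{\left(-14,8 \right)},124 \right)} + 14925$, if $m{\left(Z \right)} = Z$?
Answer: $\frac{216187}{15} \approx 14412.0$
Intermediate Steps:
$a{\left(A,q \right)} = -30$ ($a{\left(A,q \right)} = 10 + 2 \left(\left(-5\right) 4\right) = 10 + 2 \left(-20\right) = 10 - 40 = -30$)
$L{\left(b,U \right)} = \frac{U^{2}}{b}$ ($L{\left(b,U \right)} = \frac{U}{b} U + U 0 = \frac{U^{2}}{b} + 0 = \frac{U^{2}}{b}$)
$L{\left(a{\left(-14,8 \right)},124 \right)} + 14925 = \frac{124^{2}}{-30} + 14925 = 15376 \left(- \frac{1}{30}\right) + 14925 = - \frac{7688}{15} + 14925 = \frac{216187}{15}$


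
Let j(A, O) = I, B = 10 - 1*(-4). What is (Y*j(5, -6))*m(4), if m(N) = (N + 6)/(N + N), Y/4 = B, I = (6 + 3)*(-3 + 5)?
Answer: 1260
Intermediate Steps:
I = 18 (I = 9*2 = 18)
B = 14 (B = 10 + 4 = 14)
Y = 56 (Y = 4*14 = 56)
j(A, O) = 18
m(N) = (6 + N)/(2*N) (m(N) = (6 + N)/((2*N)) = (6 + N)*(1/(2*N)) = (6 + N)/(2*N))
(Y*j(5, -6))*m(4) = (56*18)*((½)*(6 + 4)/4) = 1008*((½)*(¼)*10) = 1008*(5/4) = 1260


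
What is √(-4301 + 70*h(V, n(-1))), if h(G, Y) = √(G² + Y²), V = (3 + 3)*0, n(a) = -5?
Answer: 3*I*√439 ≈ 62.857*I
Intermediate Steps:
V = 0 (V = 6*0 = 0)
√(-4301 + 70*h(V, n(-1))) = √(-4301 + 70*√(0² + (-5)²)) = √(-4301 + 70*√(0 + 25)) = √(-4301 + 70*√25) = √(-4301 + 70*5) = √(-4301 + 350) = √(-3951) = 3*I*√439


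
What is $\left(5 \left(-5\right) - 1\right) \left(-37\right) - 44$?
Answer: $918$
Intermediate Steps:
$\left(5 \left(-5\right) - 1\right) \left(-37\right) - 44 = \left(-25 - 1\right) \left(-37\right) - 44 = \left(-26\right) \left(-37\right) - 44 = 962 - 44 = 918$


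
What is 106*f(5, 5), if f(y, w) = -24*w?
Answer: -12720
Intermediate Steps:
106*f(5, 5) = 106*(-24*5) = 106*(-120) = -12720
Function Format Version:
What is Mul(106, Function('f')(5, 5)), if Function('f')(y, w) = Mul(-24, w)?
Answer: -12720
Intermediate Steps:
Mul(106, Function('f')(5, 5)) = Mul(106, Mul(-24, 5)) = Mul(106, -120) = -12720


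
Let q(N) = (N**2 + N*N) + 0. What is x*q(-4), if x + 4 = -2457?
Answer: -78752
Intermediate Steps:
x = -2461 (x = -4 - 2457 = -2461)
q(N) = 2*N**2 (q(N) = (N**2 + N**2) + 0 = 2*N**2 + 0 = 2*N**2)
x*q(-4) = -4922*(-4)**2 = -4922*16 = -2461*32 = -78752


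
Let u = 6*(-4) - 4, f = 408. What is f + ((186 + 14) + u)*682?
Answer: 117712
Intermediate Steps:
u = -28 (u = -24 - 4 = -28)
f + ((186 + 14) + u)*682 = 408 + ((186 + 14) - 28)*682 = 408 + (200 - 28)*682 = 408 + 172*682 = 408 + 117304 = 117712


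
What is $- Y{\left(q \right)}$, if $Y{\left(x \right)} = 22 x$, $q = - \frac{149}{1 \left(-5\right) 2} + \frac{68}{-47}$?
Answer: $- \frac{69553}{235} \approx -295.97$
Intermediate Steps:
$q = \frac{6323}{470}$ ($q = - \frac{149}{\left(-5\right) 2} + 68 \left(- \frac{1}{47}\right) = - \frac{149}{-10} - \frac{68}{47} = \left(-149\right) \left(- \frac{1}{10}\right) - \frac{68}{47} = \frac{149}{10} - \frac{68}{47} = \frac{6323}{470} \approx 13.453$)
$- Y{\left(q \right)} = - \frac{22 \cdot 6323}{470} = \left(-1\right) \frac{69553}{235} = - \frac{69553}{235}$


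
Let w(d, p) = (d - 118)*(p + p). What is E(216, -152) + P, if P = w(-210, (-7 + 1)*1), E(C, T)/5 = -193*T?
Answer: 150616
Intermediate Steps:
E(C, T) = -965*T (E(C, T) = 5*(-193*T) = -965*T)
w(d, p) = 2*p*(-118 + d) (w(d, p) = (-118 + d)*(2*p) = 2*p*(-118 + d))
P = 3936 (P = 2*((-7 + 1)*1)*(-118 - 210) = 2*(-6*1)*(-328) = 2*(-6)*(-328) = 3936)
E(216, -152) + P = -965*(-152) + 3936 = 146680 + 3936 = 150616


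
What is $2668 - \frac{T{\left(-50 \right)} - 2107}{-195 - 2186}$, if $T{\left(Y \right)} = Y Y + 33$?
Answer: $\frac{6352934}{2381} \approx 2668.2$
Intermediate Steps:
$T{\left(Y \right)} = 33 + Y^{2}$ ($T{\left(Y \right)} = Y^{2} + 33 = 33 + Y^{2}$)
$2668 - \frac{T{\left(-50 \right)} - 2107}{-195 - 2186} = 2668 - \frac{\left(33 + \left(-50\right)^{2}\right) - 2107}{-195 - 2186} = 2668 - \frac{\left(33 + 2500\right) - 2107}{-2381} = 2668 - \left(2533 - 2107\right) \left(- \frac{1}{2381}\right) = 2668 - 426 \left(- \frac{1}{2381}\right) = 2668 - - \frac{426}{2381} = 2668 + \frac{426}{2381} = \frac{6352934}{2381}$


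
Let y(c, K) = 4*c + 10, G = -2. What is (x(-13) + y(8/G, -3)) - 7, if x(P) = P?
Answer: -26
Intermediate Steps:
y(c, K) = 10 + 4*c
(x(-13) + y(8/G, -3)) - 7 = (-13 + (10 + 4*(8/(-2)))) - 7 = (-13 + (10 + 4*(8*(-½)))) - 7 = (-13 + (10 + 4*(-4))) - 7 = (-13 + (10 - 16)) - 7 = (-13 - 6) - 7 = -19 - 7 = -26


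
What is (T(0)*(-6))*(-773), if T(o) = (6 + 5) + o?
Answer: 51018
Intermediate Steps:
T(o) = 11 + o
(T(0)*(-6))*(-773) = ((11 + 0)*(-6))*(-773) = (11*(-6))*(-773) = -66*(-773) = 51018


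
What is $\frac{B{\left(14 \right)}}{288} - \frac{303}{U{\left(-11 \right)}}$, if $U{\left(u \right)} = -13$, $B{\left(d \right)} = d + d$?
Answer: $\frac{21907}{936} \approx 23.405$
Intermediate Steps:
$B{\left(d \right)} = 2 d$
$\frac{B{\left(14 \right)}}{288} - \frac{303}{U{\left(-11 \right)}} = \frac{2 \cdot 14}{288} - \frac{303}{-13} = 28 \cdot \frac{1}{288} - - \frac{303}{13} = \frac{7}{72} + \frac{303}{13} = \frac{21907}{936}$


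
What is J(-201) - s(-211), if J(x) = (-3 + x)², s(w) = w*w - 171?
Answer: -2734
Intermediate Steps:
s(w) = -171 + w² (s(w) = w² - 171 = -171 + w²)
J(-201) - s(-211) = (-3 - 201)² - (-171 + (-211)²) = (-204)² - (-171 + 44521) = 41616 - 1*44350 = 41616 - 44350 = -2734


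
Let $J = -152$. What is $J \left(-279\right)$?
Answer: $42408$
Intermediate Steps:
$J \left(-279\right) = \left(-152\right) \left(-279\right) = 42408$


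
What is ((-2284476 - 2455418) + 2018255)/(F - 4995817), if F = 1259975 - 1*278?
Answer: 2721639/3736120 ≈ 0.72847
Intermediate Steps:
F = 1259697 (F = 1259975 - 278 = 1259697)
((-2284476 - 2455418) + 2018255)/(F - 4995817) = ((-2284476 - 2455418) + 2018255)/(1259697 - 4995817) = (-4739894 + 2018255)/(-3736120) = -2721639*(-1/3736120) = 2721639/3736120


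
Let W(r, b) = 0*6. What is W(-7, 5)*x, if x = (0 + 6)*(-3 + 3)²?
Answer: 0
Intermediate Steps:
W(r, b) = 0
x = 0 (x = 6*0² = 6*0 = 0)
W(-7, 5)*x = 0*0 = 0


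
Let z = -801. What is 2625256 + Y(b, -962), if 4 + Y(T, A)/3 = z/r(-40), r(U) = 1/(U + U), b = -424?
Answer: 2817484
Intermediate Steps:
r(U) = 1/(2*U)
Y(T, A) = 192228 (Y(T, A) = -12 + 3*(-801/((½)/(-40))) = -12 + 3*(-801/((½)*(-1/40))) = -12 + 3*(-801/(-1/80)) = -12 + 3*(-801*(-80)) = -12 + 3*64080 = -12 + 192240 = 192228)
2625256 + Y(b, -962) = 2625256 + 192228 = 2817484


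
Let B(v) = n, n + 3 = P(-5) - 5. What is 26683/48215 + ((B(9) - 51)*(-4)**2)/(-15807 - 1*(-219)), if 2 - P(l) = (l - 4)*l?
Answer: 41218457/62631285 ≈ 0.65811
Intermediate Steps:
P(l) = 2 - l*(-4 + l) (P(l) = 2 - (l - 4)*l = 2 - (-4 + l)*l = 2 - l*(-4 + l))
n = -51 (n = -3 + ((2 - 1*(-5)**2 + 4*(-5)) - 5) = -3 + ((2 - 1*25 - 20) - 5) = -3 + ((2 - 25 - 20) - 5) = -3 + (-43 - 5) = -3 - 48 = -51)
B(v) = -51
26683/48215 + ((B(9) - 51)*(-4)**2)/(-15807 - 1*(-219)) = 26683/48215 + ((-51 - 51)*(-4)**2)/(-15807 - 1*(-219)) = 26683*(1/48215) + (-102*16)/(-15807 + 219) = 26683/48215 - 1632/(-15588) = 26683/48215 - 1632*(-1/15588) = 26683/48215 + 136/1299 = 41218457/62631285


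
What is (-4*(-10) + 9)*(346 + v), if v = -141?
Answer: 10045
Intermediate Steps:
(-4*(-10) + 9)*(346 + v) = (-4*(-10) + 9)*(346 - 141) = (40 + 9)*205 = 49*205 = 10045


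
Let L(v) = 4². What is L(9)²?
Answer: 256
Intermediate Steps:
L(v) = 16
L(9)² = 16² = 256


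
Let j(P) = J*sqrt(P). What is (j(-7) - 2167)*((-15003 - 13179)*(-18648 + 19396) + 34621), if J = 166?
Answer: 45605631005 - 3493555490*I*sqrt(7) ≈ 4.5606e+10 - 9.2431e+9*I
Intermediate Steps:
j(P) = 166*sqrt(P)
(j(-7) - 2167)*((-15003 - 13179)*(-18648 + 19396) + 34621) = (166*sqrt(-7) - 2167)*((-15003 - 13179)*(-18648 + 19396) + 34621) = (166*(I*sqrt(7)) - 2167)*(-28182*748 + 34621) = (166*I*sqrt(7) - 2167)*(-21080136 + 34621) = (-2167 + 166*I*sqrt(7))*(-21045515) = 45605631005 - 3493555490*I*sqrt(7)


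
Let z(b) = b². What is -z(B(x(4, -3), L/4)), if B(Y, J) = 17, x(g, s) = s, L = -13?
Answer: -289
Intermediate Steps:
-z(B(x(4, -3), L/4)) = -1*17² = -1*289 = -289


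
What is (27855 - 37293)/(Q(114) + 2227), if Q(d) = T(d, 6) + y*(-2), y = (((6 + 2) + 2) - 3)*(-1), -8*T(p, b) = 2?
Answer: -37752/8963 ≈ -4.2120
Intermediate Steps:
T(p, b) = -¼ (T(p, b) = -⅛*2 = -¼)
y = -7 (y = ((8 + 2) - 3)*(-1) = (10 - 3)*(-1) = 7*(-1) = -7)
Q(d) = 55/4 (Q(d) = -¼ - 7*(-2) = -¼ + 14 = 55/4)
(27855 - 37293)/(Q(114) + 2227) = (27855 - 37293)/(55/4 + 2227) = -9438/8963/4 = -9438*4/8963 = -37752/8963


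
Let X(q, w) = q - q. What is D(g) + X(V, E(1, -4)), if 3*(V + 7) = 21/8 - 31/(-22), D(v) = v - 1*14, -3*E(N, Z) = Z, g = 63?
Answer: 49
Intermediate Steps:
E(N, Z) = -Z/3
D(v) = -14 + v (D(v) = v - 14 = -14 + v)
V = -1493/264 (V = -7 + (21/8 - 31/(-22))/3 = -7 + (21*(1/8) - 31*(-1/22))/3 = -7 + (21/8 + 31/22)/3 = -7 + (1/3)*(355/88) = -7 + 355/264 = -1493/264 ≈ -5.6553)
X(q, w) = 0
D(g) + X(V, E(1, -4)) = (-14 + 63) + 0 = 49 + 0 = 49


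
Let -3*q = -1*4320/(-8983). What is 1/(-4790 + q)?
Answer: -8983/43030010 ≈ -0.00020876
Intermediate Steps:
q = -1440/8983 (q = -(-1*4320)/(3*(-8983)) = -(-1440)*(-1)/8983 = -1/3*4320/8983 = -1440/8983 ≈ -0.16030)
1/(-4790 + q) = 1/(-4790 - 1440/8983) = 1/(-43030010/8983) = -8983/43030010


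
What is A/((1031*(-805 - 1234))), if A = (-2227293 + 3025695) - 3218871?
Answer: 2420469/2102209 ≈ 1.1514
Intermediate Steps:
A = -2420469 (A = 798402 - 3218871 = -2420469)
A/((1031*(-805 - 1234))) = -2420469*1/(1031*(-805 - 1234)) = -2420469/(1031*(-2039)) = -2420469/(-2102209) = -2420469*(-1/2102209) = 2420469/2102209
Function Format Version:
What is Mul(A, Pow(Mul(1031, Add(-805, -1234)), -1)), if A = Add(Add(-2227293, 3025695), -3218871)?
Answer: Rational(2420469, 2102209) ≈ 1.1514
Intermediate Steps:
A = -2420469 (A = Add(798402, -3218871) = -2420469)
Mul(A, Pow(Mul(1031, Add(-805, -1234)), -1)) = Mul(-2420469, Pow(Mul(1031, Add(-805, -1234)), -1)) = Mul(-2420469, Pow(Mul(1031, -2039), -1)) = Mul(-2420469, Pow(-2102209, -1)) = Mul(-2420469, Rational(-1, 2102209)) = Rational(2420469, 2102209)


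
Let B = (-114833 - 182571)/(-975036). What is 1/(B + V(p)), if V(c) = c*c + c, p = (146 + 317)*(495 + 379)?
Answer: 243759/39915960124062005 ≈ 6.1068e-12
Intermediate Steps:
p = 404662 (p = 463*874 = 404662)
V(c) = c + c² (V(c) = c² + c = c + c²)
B = 74351/243759 (B = -297404*(-1/975036) = 74351/243759 ≈ 0.30502)
1/(B + V(p)) = 1/(74351/243759 + 404662*(1 + 404662)) = 1/(74351/243759 + 404662*404663) = 1/(74351/243759 + 163751738906) = 1/(39915960124062005/243759) = 243759/39915960124062005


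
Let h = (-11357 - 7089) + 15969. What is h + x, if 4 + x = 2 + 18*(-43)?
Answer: -3253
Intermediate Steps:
h = -2477 (h = -18446 + 15969 = -2477)
x = -776 (x = -4 + (2 + 18*(-43)) = -4 + (2 - 774) = -4 - 772 = -776)
h + x = -2477 - 776 = -3253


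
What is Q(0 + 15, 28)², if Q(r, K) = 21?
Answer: 441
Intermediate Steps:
Q(0 + 15, 28)² = 21² = 441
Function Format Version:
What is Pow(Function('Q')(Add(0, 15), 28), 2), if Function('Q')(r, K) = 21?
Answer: 441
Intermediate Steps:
Pow(Function('Q')(Add(0, 15), 28), 2) = Pow(21, 2) = 441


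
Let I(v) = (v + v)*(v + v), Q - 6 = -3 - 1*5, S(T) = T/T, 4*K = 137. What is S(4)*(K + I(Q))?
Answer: 201/4 ≈ 50.250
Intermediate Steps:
K = 137/4 (K = (¼)*137 = 137/4 ≈ 34.250)
S(T) = 1
Q = -2 (Q = 6 + (-3 - 1*5) = 6 + (-3 - 5) = 6 - 8 = -2)
I(v) = 4*v² (I(v) = (2*v)*(2*v) = 4*v²)
S(4)*(K + I(Q)) = 1*(137/4 + 4*(-2)²) = 1*(137/4 + 4*4) = 1*(137/4 + 16) = 1*(201/4) = 201/4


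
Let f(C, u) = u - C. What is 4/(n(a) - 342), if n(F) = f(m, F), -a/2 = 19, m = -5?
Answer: -4/375 ≈ -0.010667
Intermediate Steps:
a = -38 (a = -2*19 = -38)
n(F) = 5 + F (n(F) = F - 1*(-5) = F + 5 = 5 + F)
4/(n(a) - 342) = 4/((5 - 38) - 342) = 4/(-33 - 342) = 4/(-375) = -1/375*4 = -4/375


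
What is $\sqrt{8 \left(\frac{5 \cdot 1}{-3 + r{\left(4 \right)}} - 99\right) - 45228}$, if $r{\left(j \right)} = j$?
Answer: $22 i \sqrt{95} \approx 214.43 i$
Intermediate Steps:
$\sqrt{8 \left(\frac{5 \cdot 1}{-3 + r{\left(4 \right)}} - 99\right) - 45228} = \sqrt{8 \left(\frac{5 \cdot 1}{-3 + 4} - 99\right) - 45228} = \sqrt{8 \left(1^{-1} \cdot 5 - 99\right) - 45228} = \sqrt{8 \left(1 \cdot 5 - 99\right) - 45228} = \sqrt{8 \left(5 - 99\right) - 45228} = \sqrt{8 \left(-94\right) - 45228} = \sqrt{-752 - 45228} = \sqrt{-45980} = 22 i \sqrt{95}$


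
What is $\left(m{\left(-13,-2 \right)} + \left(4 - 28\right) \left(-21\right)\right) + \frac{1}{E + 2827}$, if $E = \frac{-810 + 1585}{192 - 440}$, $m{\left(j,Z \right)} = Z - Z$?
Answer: $\frac{11385872}{22591} \approx 504.0$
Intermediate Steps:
$m{\left(j,Z \right)} = 0$
$E = - \frac{25}{8}$ ($E = \frac{775}{-248} = 775 \left(- \frac{1}{248}\right) = - \frac{25}{8} \approx -3.125$)
$\left(m{\left(-13,-2 \right)} + \left(4 - 28\right) \left(-21\right)\right) + \frac{1}{E + 2827} = \left(0 + \left(4 - 28\right) \left(-21\right)\right) + \frac{1}{- \frac{25}{8} + 2827} = \left(0 - -504\right) + \frac{1}{\frac{22591}{8}} = \left(0 + 504\right) + \frac{8}{22591} = 504 + \frac{8}{22591} = \frac{11385872}{22591}$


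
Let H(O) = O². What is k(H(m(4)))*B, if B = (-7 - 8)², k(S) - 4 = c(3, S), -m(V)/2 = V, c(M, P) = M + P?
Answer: 15975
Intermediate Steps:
m(V) = -2*V
k(S) = 7 + S (k(S) = 4 + (3 + S) = 7 + S)
B = 225 (B = (-15)² = 225)
k(H(m(4)))*B = (7 + (-2*4)²)*225 = (7 + (-8)²)*225 = (7 + 64)*225 = 71*225 = 15975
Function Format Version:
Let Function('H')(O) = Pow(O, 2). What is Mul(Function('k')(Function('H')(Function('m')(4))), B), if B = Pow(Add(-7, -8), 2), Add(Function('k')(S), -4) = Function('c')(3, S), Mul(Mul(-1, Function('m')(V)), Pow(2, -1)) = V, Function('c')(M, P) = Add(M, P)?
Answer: 15975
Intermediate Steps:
Function('m')(V) = Mul(-2, V)
Function('k')(S) = Add(7, S) (Function('k')(S) = Add(4, Add(3, S)) = Add(7, S))
B = 225 (B = Pow(-15, 2) = 225)
Mul(Function('k')(Function('H')(Function('m')(4))), B) = Mul(Add(7, Pow(Mul(-2, 4), 2)), 225) = Mul(Add(7, Pow(-8, 2)), 225) = Mul(Add(7, 64), 225) = Mul(71, 225) = 15975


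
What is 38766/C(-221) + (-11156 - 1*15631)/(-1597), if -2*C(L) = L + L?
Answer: 5217633/27149 ≈ 192.19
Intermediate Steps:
C(L) = -L (C(L) = -(L + L)/2 = -L)
38766/C(-221) + (-11156 - 1*15631)/(-1597) = 38766/((-1*(-221))) + (-11156 - 1*15631)/(-1597) = 38766/221 + (-11156 - 15631)*(-1/1597) = 38766*(1/221) - 26787*(-1/1597) = 2982/17 + 26787/1597 = 5217633/27149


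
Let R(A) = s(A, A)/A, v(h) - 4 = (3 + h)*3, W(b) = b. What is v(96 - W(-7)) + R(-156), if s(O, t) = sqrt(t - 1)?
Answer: 322 - I*sqrt(157)/156 ≈ 322.0 - 0.08032*I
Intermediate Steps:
s(O, t) = sqrt(-1 + t)
v(h) = 13 + 3*h (v(h) = 4 + (3 + h)*3 = 4 + (9 + 3*h) = 13 + 3*h)
R(A) = sqrt(-1 + A)/A
v(96 - W(-7)) + R(-156) = (13 + 3*(96 - 1*(-7))) + sqrt(-1 - 156)/(-156) = (13 + 3*(96 + 7)) - I*sqrt(157)/156 = (13 + 3*103) - I*sqrt(157)/156 = (13 + 309) - I*sqrt(157)/156 = 322 - I*sqrt(157)/156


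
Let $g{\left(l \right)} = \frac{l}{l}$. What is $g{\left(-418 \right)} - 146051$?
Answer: $-146050$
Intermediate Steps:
$g{\left(l \right)} = 1$
$g{\left(-418 \right)} - 146051 = 1 - 146051 = -146050$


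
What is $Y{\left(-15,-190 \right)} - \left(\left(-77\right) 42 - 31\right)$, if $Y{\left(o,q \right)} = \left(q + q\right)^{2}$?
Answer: $147665$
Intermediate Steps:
$Y{\left(o,q \right)} = 4 q^{2}$ ($Y{\left(o,q \right)} = \left(2 q\right)^{2} = 4 q^{2}$)
$Y{\left(-15,-190 \right)} - \left(\left(-77\right) 42 - 31\right) = 4 \left(-190\right)^{2} - \left(\left(-77\right) 42 - 31\right) = 4 \cdot 36100 - \left(-3234 - 31\right) = 144400 - -3265 = 144400 + 3265 = 147665$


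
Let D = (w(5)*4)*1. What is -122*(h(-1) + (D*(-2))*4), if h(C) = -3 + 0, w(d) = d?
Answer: 19886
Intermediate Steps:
D = 20 (D = (5*4)*1 = 20*1 = 20)
h(C) = -3
-122*(h(-1) + (D*(-2))*4) = -122*(-3 + (20*(-2))*4) = -122*(-3 - 40*4) = -122*(-3 - 160) = -122*(-163) = 19886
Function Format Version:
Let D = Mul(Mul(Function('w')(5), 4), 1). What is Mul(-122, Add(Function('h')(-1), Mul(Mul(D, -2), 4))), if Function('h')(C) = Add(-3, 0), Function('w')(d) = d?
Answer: 19886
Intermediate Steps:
D = 20 (D = Mul(Mul(5, 4), 1) = Mul(20, 1) = 20)
Function('h')(C) = -3
Mul(-122, Add(Function('h')(-1), Mul(Mul(D, -2), 4))) = Mul(-122, Add(-3, Mul(Mul(20, -2), 4))) = Mul(-122, Add(-3, Mul(-40, 4))) = Mul(-122, Add(-3, -160)) = Mul(-122, -163) = 19886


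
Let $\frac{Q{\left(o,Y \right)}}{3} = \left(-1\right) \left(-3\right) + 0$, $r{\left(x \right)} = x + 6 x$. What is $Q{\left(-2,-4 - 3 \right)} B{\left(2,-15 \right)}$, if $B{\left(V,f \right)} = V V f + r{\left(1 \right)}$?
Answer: $-477$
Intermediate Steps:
$r{\left(x \right)} = 7 x$
$Q{\left(o,Y \right)} = 9$ ($Q{\left(o,Y \right)} = 3 \left(\left(-1\right) \left(-3\right) + 0\right) = 3 \left(3 + 0\right) = 3 \cdot 3 = 9$)
$B{\left(V,f \right)} = 7 + f V^{2}$ ($B{\left(V,f \right)} = V V f + 7 \cdot 1 = V^{2} f + 7 = f V^{2} + 7 = 7 + f V^{2}$)
$Q{\left(-2,-4 - 3 \right)} B{\left(2,-15 \right)} = 9 \left(7 - 15 \cdot 2^{2}\right) = 9 \left(7 - 60\right) = 9 \left(-53\right) = -477$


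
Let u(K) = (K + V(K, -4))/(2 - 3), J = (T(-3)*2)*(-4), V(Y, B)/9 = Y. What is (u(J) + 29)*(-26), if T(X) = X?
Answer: 5486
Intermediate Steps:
V(Y, B) = 9*Y
J = 24 (J = -3*2*(-4) = -6*(-4) = 24)
u(K) = -10*K (u(K) = (K + 9*K)/(2 - 3) = (10*K)/(-1) = (10*K)*(-1) = -10*K)
(u(J) + 29)*(-26) = (-10*24 + 29)*(-26) = (-240 + 29)*(-26) = -211*(-26) = 5486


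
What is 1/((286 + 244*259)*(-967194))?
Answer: -1/61399409508 ≈ -1.6287e-11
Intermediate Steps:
1/((286 + 244*259)*(-967194)) = -1/967194/(286 + 63196) = -1/967194/63482 = (1/63482)*(-1/967194) = -1/61399409508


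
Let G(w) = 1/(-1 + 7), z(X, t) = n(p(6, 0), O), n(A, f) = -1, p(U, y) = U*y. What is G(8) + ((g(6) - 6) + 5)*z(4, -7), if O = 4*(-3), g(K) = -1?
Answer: 13/6 ≈ 2.1667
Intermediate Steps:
O = -12
z(X, t) = -1
G(w) = ⅙ (G(w) = 1/6 = ⅙)
G(8) + ((g(6) - 6) + 5)*z(4, -7) = ⅙ + ((-1 - 6) + 5)*(-1) = ⅙ + (-7 + 5)*(-1) = ⅙ - 2*(-1) = ⅙ + 2 = 13/6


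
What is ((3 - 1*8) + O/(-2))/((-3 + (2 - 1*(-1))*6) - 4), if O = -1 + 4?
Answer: -13/22 ≈ -0.59091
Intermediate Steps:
O = 3
((3 - 1*8) + O/(-2))/((-3 + (2 - 1*(-1))*6) - 4) = ((3 - 1*8) + 3/(-2))/((-3 + (2 - 1*(-1))*6) - 4) = ((3 - 8) + 3*(-½))/((-3 + (2 + 1)*6) - 4) = (-5 - 3/2)/((-3 + 3*6) - 4) = -13/(2*((-3 + 18) - 4)) = -13/(2*(15 - 4)) = -13/2/11 = -13/2*1/11 = -13/22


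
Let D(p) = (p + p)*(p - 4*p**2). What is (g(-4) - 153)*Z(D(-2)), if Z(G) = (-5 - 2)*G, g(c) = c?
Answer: 79128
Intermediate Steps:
D(p) = 2*p*(p - 4*p**2) (D(p) = (2*p)*(p - 4*p**2) = 2*p*(p - 4*p**2))
Z(G) = -7*G
(g(-4) - 153)*Z(D(-2)) = (-4 - 153)*(-7*(-2)**2*(2 - 8*(-2))) = -(-1099)*4*(2 + 16) = -(-1099)*4*18 = -(-1099)*72 = -157*(-504) = 79128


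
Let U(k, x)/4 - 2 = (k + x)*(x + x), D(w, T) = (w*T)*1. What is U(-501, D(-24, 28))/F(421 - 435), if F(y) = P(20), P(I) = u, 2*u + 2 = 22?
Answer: 3153028/5 ≈ 6.3061e+5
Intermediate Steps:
u = 10 (u = -1 + (1/2)*22 = -1 + 11 = 10)
P(I) = 10
D(w, T) = T*w (D(w, T) = (T*w)*1 = T*w)
U(k, x) = 8 + 8*x*(k + x) (U(k, x) = 8 + 4*((k + x)*(x + x)) = 8 + 4*((k + x)*(2*x)) = 8 + 4*(2*x*(k + x)) = 8 + 8*x*(k + x))
F(y) = 10
U(-501, D(-24, 28))/F(421 - 435) = (8 + 8*(28*(-24))**2 + 8*(-501)*(28*(-24)))/10 = (8 + 8*(-672)**2 + 8*(-501)*(-672))*(1/10) = (8 + 8*451584 + 2693376)*(1/10) = (8 + 3612672 + 2693376)*(1/10) = 6306056*(1/10) = 3153028/5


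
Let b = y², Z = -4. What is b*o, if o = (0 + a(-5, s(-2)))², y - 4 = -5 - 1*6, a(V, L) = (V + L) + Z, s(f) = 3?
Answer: 1764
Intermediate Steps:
a(V, L) = -4 + L + V (a(V, L) = (V + L) - 4 = (L + V) - 4 = -4 + L + V)
y = -7 (y = 4 + (-5 - 1*6) = 4 + (-5 - 6) = 4 - 11 = -7)
b = 49 (b = (-7)² = 49)
o = 36 (o = (0 + (-4 + 3 - 5))² = (0 - 6)² = (-6)² = 36)
b*o = 49*36 = 1764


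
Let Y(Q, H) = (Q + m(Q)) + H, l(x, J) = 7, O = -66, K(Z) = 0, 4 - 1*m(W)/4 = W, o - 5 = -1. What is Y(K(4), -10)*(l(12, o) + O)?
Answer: -354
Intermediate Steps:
o = 4 (o = 5 - 1 = 4)
m(W) = 16 - 4*W
Y(Q, H) = 16 + H - 3*Q (Y(Q, H) = (Q + (16 - 4*Q)) + H = (16 - 3*Q) + H = 16 + H - 3*Q)
Y(K(4), -10)*(l(12, o) + O) = (16 - 10 - 3*0)*(7 - 66) = (16 - 10 + 0)*(-59) = 6*(-59) = -354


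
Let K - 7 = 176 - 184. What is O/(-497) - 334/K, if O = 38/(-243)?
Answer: 40337552/120771 ≈ 334.00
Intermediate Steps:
O = -38/243 (O = 38*(-1/243) = -38/243 ≈ -0.15638)
K = -1 (K = 7 + (176 - 184) = 7 - 8 = -1)
O/(-497) - 334/K = -38/243/(-497) - 334/(-1) = -38/243*(-1/497) - 334*(-1) = 38/120771 + 334 = 40337552/120771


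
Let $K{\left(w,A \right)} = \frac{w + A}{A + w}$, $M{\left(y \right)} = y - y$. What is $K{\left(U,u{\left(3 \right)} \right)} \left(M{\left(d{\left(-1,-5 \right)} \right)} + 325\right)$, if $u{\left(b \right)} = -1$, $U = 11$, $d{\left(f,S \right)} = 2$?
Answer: $325$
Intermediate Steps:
$M{\left(y \right)} = 0$
$K{\left(w,A \right)} = 1$ ($K{\left(w,A \right)} = \frac{A + w}{A + w} = 1$)
$K{\left(U,u{\left(3 \right)} \right)} \left(M{\left(d{\left(-1,-5 \right)} \right)} + 325\right) = 1 \left(0 + 325\right) = 1 \cdot 325 = 325$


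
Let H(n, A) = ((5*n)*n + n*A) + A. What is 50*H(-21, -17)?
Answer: 127250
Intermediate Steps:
H(n, A) = A + 5*n² + A*n (H(n, A) = (5*n² + A*n) + A = A + 5*n² + A*n)
50*H(-21, -17) = 50*(-17 + 5*(-21)² - 17*(-21)) = 50*(-17 + 5*441 + 357) = 50*(-17 + 2205 + 357) = 50*2545 = 127250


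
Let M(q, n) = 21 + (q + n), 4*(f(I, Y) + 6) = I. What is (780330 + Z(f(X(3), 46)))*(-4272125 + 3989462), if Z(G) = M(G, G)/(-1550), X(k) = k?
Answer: -683768292313077/3100 ≈ -2.2057e+11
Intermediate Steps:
f(I, Y) = -6 + I/4
M(q, n) = 21 + n + q (M(q, n) = 21 + (n + q) = 21 + n + q)
Z(G) = -21/1550 - G/775 (Z(G) = (21 + G + G)/(-1550) = (21 + 2*G)*(-1/1550) = -21/1550 - G/775)
(780330 + Z(f(X(3), 46)))*(-4272125 + 3989462) = (780330 + (-21/1550 - (-6 + (¼)*3)/775))*(-4272125 + 3989462) = (780330 + (-21/1550 - (-6 + ¾)/775))*(-282663) = (780330 + (-21/1550 - 1/775*(-21/4)))*(-282663) = (780330 + (-21/1550 + 21/3100))*(-282663) = (780330 - 21/3100)*(-282663) = (2419022979/3100)*(-282663) = -683768292313077/3100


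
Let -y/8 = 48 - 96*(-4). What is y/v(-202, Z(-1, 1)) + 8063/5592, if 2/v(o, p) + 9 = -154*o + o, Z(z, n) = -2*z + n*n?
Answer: -298556961409/5592 ≈ -5.3390e+7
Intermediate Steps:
Z(z, n) = n² - 2*z (Z(z, n) = -2*z + n² = n² - 2*z)
y = -3456 (y = -8*(48 - 96*(-4)) = -8*(48 + 384) = -8*432 = -3456)
v(o, p) = 2/(-9 - 153*o) (v(o, p) = 2/(-9 + (-154*o + o)) = 2/(-9 - 153*o))
y/v(-202, Z(-1, 1)) + 8063/5592 = -3456/((-2/(9 + 153*(-202)))) + 8063/5592 = -3456/((-2/(9 - 30906))) + 8063*(1/5592) = -3456/((-2/(-30897))) + 8063/5592 = -3456/((-2*(-1/30897))) + 8063/5592 = -3456/2/30897 + 8063/5592 = -3456*30897/2 + 8063/5592 = -53390016 + 8063/5592 = -298556961409/5592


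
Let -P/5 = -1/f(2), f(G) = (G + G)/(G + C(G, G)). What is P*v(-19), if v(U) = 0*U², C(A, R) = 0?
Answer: 0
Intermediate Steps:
v(U) = 0
f(G) = 2 (f(G) = (G + G)/(G + 0) = (2*G)/G = 2)
P = 5/2 (P = -(-5)/2 = -5*(-½) = 5/2 ≈ 2.5000)
P*v(-19) = (5/2)*0 = 0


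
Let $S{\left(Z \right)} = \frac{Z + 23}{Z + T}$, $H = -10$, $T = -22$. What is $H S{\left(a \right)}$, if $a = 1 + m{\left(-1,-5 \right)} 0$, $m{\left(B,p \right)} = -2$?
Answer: $\frac{80}{7} \approx 11.429$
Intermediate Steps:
$a = 1$ ($a = 1 - 0 = 1 + 0 = 1$)
$S{\left(Z \right)} = \frac{23 + Z}{-22 + Z}$ ($S{\left(Z \right)} = \frac{Z + 23}{Z - 22} = \frac{23 + Z}{-22 + Z}$)
$H S{\left(a \right)} = - 10 \frac{23 + 1}{-22 + 1} = - 10 \frac{1}{-21} \cdot 24 = - 10 \left(\left(- \frac{1}{21}\right) 24\right) = \left(-10\right) \left(- \frac{8}{7}\right) = \frac{80}{7}$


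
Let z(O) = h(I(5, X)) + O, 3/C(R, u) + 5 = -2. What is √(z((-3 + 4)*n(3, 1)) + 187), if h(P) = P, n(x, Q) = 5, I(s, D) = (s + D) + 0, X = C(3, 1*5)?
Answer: 4*√602/7 ≈ 14.020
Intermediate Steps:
C(R, u) = -3/7 (C(R, u) = 3/(-5 - 2) = 3/(-7) = 3*(-⅐) = -3/7)
X = -3/7 ≈ -0.42857
I(s, D) = D + s (I(s, D) = (D + s) + 0 = D + s)
z(O) = 32/7 + O (z(O) = (-3/7 + 5) + O = 32/7 + O)
√(z((-3 + 4)*n(3, 1)) + 187) = √((32/7 + (-3 + 4)*5) + 187) = √((32/7 + 1*5) + 187) = √((32/7 + 5) + 187) = √(67/7 + 187) = √(1376/7) = 4*√602/7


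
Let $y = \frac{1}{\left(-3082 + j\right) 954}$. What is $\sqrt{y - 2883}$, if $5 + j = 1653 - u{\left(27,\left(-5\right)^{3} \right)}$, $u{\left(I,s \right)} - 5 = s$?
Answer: $\frac{i \sqrt{13982573540681}}{69642} \approx 53.694 i$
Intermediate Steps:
$u{\left(I,s \right)} = 5 + s$
$j = 1768$ ($j = -5 + \left(1653 - \left(5 + \left(-5\right)^{3}\right)\right) = -5 + \left(1653 - \left(5 - 125\right)\right) = -5 + \left(1653 - -120\right) = -5 + \left(1653 + 120\right) = -5 + 1773 = 1768$)
$y = - \frac{1}{1253556}$ ($y = \frac{1}{\left(-3082 + 1768\right) 954} = \frac{1}{-1314} \cdot \frac{1}{954} = \left(- \frac{1}{1314}\right) \frac{1}{954} = - \frac{1}{1253556} \approx -7.9773 \cdot 10^{-7}$)
$\sqrt{y - 2883} = \sqrt{- \frac{1}{1253556} - 2883} = \sqrt{- \frac{3614001949}{1253556}} = \frac{i \sqrt{13982573540681}}{69642}$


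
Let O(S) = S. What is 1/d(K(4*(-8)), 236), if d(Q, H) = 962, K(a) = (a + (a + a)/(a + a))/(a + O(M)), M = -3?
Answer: 1/962 ≈ 0.0010395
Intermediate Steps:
K(a) = (1 + a)/(-3 + a) (K(a) = (a + (a + a)/(a + a))/(a - 3) = (a + (2*a)/((2*a)))/(-3 + a) = (a + (2*a)*(1/(2*a)))/(-3 + a) = (a + 1)/(-3 + a) = (1 + a)/(-3 + a))
1/d(K(4*(-8)), 236) = 1/962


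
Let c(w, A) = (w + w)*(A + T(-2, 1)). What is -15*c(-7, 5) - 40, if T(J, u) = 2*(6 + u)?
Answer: 3950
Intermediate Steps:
T(J, u) = 12 + 2*u
c(w, A) = 2*w*(14 + A) (c(w, A) = (w + w)*(A + (12 + 2*1)) = (2*w)*(A + (12 + 2)) = (2*w)*(A + 14) = (2*w)*(14 + A) = 2*w*(14 + A))
-15*c(-7, 5) - 40 = -30*(-7)*(14 + 5) - 40 = -30*(-7)*19 - 40 = -15*(-266) - 40 = 3990 - 40 = 3950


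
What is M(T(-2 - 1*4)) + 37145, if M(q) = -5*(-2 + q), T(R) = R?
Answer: 37185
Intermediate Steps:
M(q) = 10 - 5*q
M(T(-2 - 1*4)) + 37145 = (10 - 5*(-2 - 1*4)) + 37145 = (10 - 5*(-2 - 4)) + 37145 = (10 - 5*(-6)) + 37145 = (10 + 30) + 37145 = 40 + 37145 = 37185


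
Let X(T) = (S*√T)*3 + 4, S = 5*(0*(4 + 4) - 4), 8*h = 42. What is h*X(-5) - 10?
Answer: 11 - 315*I*√5 ≈ 11.0 - 704.36*I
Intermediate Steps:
h = 21/4 (h = (⅛)*42 = 21/4 ≈ 5.2500)
S = -20 (S = 5*(0*8 - 4) = 5*(0 - 4) = 5*(-4) = -20)
X(T) = 4 - 60*√T (X(T) = -20*√T*3 + 4 = -60*√T + 4 = 4 - 60*√T)
h*X(-5) - 10 = 21*(4 - 60*I*√5)/4 - 10 = (21 - 315*I*√5) - 10 = 11 - 315*I*√5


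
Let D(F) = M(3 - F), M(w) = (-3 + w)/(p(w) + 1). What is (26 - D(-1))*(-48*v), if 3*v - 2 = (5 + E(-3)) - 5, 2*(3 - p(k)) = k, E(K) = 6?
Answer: -3264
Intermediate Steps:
p(k) = 3 - k/2
v = 8/3 (v = 2/3 + ((5 + 6) - 5)/3 = 2/3 + (11 - 5)/3 = 2/3 + (1/3)*6 = 2/3 + 2 = 8/3 ≈ 2.6667)
M(w) = (-3 + w)/(4 - w/2) (M(w) = (-3 + w)/((3 - w/2) + 1) = (-3 + w)/(4 - w/2))
D(F) = 2*F/(-5 - F) (D(F) = 2*(3 - (3 - F))/(-8 + (3 - F)) = 2*(3 + (-3 + F))/(-5 - F) = 2*F/(-5 - F))
(26 - D(-1))*(-48*v) = (26 - 2*(-1)/(-5 - 1*(-1)))*(-48*8/3) = (26 - 2*(-1)/(-5 + 1))*(-128) = (26 - 2*(-1)/(-4))*(-128) = (26 - 2*(-1)*(-1)/4)*(-128) = (26 - 1*1/2)*(-128) = (26 - 1/2)*(-128) = (51/2)*(-128) = -3264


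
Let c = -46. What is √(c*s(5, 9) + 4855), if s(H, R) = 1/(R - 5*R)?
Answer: √174826/6 ≈ 69.687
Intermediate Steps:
s(H, R) = -1/(4*R) (s(H, R) = 1/(-4*R) = -1/(4*R))
√(c*s(5, 9) + 4855) = √(-(-23)/(2*9) + 4855) = √(-46*(-1/36) + 4855) = √(23/18 + 4855) = √(87413/18) = √174826/6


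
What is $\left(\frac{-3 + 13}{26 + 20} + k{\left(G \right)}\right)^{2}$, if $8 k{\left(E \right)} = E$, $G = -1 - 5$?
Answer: $\frac{2401}{8464} \approx 0.28367$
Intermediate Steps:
$G = -6$
$k{\left(E \right)} = \frac{E}{8}$
$\left(\frac{-3 + 13}{26 + 20} + k{\left(G \right)}\right)^{2} = \left(\frac{-3 + 13}{26 + 20} + \frac{1}{8} \left(-6\right)\right)^{2} = \left(\frac{10}{46} - \frac{3}{4}\right)^{2} = \left(10 \cdot \frac{1}{46} - \frac{3}{4}\right)^{2} = \left(\frac{5}{23} - \frac{3}{4}\right)^{2} = \left(- \frac{49}{92}\right)^{2} = \frac{2401}{8464}$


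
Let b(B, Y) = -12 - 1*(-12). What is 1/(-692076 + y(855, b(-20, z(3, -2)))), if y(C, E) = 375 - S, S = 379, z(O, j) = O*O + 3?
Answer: -1/692080 ≈ -1.4449e-6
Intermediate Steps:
z(O, j) = 3 + O² (z(O, j) = O² + 3 = 3 + O²)
b(B, Y) = 0 (b(B, Y) = -12 + 12 = 0)
y(C, E) = -4 (y(C, E) = 375 - 1*379 = 375 - 379 = -4)
1/(-692076 + y(855, b(-20, z(3, -2)))) = 1/(-692076 - 4) = 1/(-692080) = -1/692080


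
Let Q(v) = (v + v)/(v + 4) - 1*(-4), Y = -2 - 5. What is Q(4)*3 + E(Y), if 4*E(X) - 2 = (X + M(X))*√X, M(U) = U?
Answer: 31/2 - 7*I*√7/2 ≈ 15.5 - 9.2601*I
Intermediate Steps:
Y = -7
Q(v) = 4 + 2*v/(4 + v) (Q(v) = (2*v)/(4 + v) + 4 = 2*v/(4 + v) + 4 = 4 + 2*v/(4 + v))
E(X) = ½ + X^(3/2)/2 (E(X) = ½ + ((X + X)*√X)/4 = ½ + ((2*X)*√X)/4 = ½ + (2*X^(3/2))/4 = ½ + X^(3/2)/2)
Q(4)*3 + E(Y) = (2*(8 + 3*4)/(4 + 4))*3 + (½ + (-7)^(3/2)/2) = (2*(8 + 12)/8)*3 + (½ + (-7*I*√7)/2) = (2*(⅛)*20)*3 + (½ - 7*I*√7/2) = 5*3 + (½ - 7*I*√7/2) = 15 + (½ - 7*I*√7/2) = 31/2 - 7*I*√7/2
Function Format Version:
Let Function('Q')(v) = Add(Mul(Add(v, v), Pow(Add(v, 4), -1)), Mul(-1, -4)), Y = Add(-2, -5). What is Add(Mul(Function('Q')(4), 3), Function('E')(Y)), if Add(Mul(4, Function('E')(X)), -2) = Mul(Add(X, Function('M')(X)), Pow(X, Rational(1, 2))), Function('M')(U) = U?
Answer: Add(Rational(31, 2), Mul(Rational(-7, 2), I, Pow(7, Rational(1, 2)))) ≈ Add(15.500, Mul(-9.2601, I))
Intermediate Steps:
Y = -7
Function('Q')(v) = Add(4, Mul(2, v, Pow(Add(4, v), -1))) (Function('Q')(v) = Add(Mul(Mul(2, v), Pow(Add(4, v), -1)), 4) = Add(Mul(2, v, Pow(Add(4, v), -1)), 4) = Add(4, Mul(2, v, Pow(Add(4, v), -1))))
Function('E')(X) = Add(Rational(1, 2), Mul(Rational(1, 2), Pow(X, Rational(3, 2)))) (Function('E')(X) = Add(Rational(1, 2), Mul(Rational(1, 4), Mul(Add(X, X), Pow(X, Rational(1, 2))))) = Add(Rational(1, 2), Mul(Rational(1, 4), Mul(Mul(2, X), Pow(X, Rational(1, 2))))) = Add(Rational(1, 2), Mul(Rational(1, 4), Mul(2, Pow(X, Rational(3, 2))))) = Add(Rational(1, 2), Mul(Rational(1, 2), Pow(X, Rational(3, 2)))))
Add(Mul(Function('Q')(4), 3), Function('E')(Y)) = Add(Mul(Mul(2, Pow(Add(4, 4), -1), Add(8, Mul(3, 4))), 3), Add(Rational(1, 2), Mul(Rational(1, 2), Pow(-7, Rational(3, 2))))) = Add(Mul(Mul(2, Pow(8, -1), Add(8, 12)), 3), Add(Rational(1, 2), Mul(Rational(1, 2), Mul(-7, I, Pow(7, Rational(1, 2)))))) = Add(Mul(Mul(2, Rational(1, 8), 20), 3), Add(Rational(1, 2), Mul(Rational(-7, 2), I, Pow(7, Rational(1, 2))))) = Add(Mul(5, 3), Add(Rational(1, 2), Mul(Rational(-7, 2), I, Pow(7, Rational(1, 2))))) = Add(15, Add(Rational(1, 2), Mul(Rational(-7, 2), I, Pow(7, Rational(1, 2))))) = Add(Rational(31, 2), Mul(Rational(-7, 2), I, Pow(7, Rational(1, 2))))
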